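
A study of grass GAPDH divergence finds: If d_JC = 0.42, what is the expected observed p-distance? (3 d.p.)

0.322

p = (3/4)(1 − e^(−4d/3)) = 0.75 × (1 − e^(-0.56)) = 0.75 × (1 − 0.571209) = 0.321593.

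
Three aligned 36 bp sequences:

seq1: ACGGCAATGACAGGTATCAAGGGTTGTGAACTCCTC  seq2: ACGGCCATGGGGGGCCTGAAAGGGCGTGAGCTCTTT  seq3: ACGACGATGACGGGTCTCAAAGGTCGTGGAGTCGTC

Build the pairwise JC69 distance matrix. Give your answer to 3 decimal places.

seq1–seq2: 13/36 sites differ → p ≈ 0.361111, d = −0.75 ln(1 − 0.481481) = 0.492584 ≈ 0.493.
seq1–seq3: 9/36 sites differ → p = 0.25, d = −0.75 ln(1 − 0.333333) = 0.304098 ≈ 0.304.
seq2–seq3: 12/36 sites differ → p ≈ 0.333333, d = −0.75 ln(1 − 0.444444) = 0.440839 ≈ 0.441.

d(seq1,seq2) = 0.493, d(seq1,seq3) = 0.304, d(seq2,seq3) = 0.441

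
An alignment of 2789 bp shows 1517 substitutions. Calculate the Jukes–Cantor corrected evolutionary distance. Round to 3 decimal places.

p = 1517/2789 ≈ 0.543923.
d = −(3/4) ln(1 − 4p/3) = −0.75 ln(1 − 0.725231) = −0.75 ln(0.274769)
  = −0.75 × (-1.291825) = 0.968869 substitutions/site.

0.969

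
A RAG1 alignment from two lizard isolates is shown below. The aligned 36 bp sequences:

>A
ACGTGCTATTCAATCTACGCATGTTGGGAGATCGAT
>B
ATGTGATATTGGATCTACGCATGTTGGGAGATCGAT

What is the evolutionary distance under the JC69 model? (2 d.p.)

The sequences differ at 4 of 36 sites (2, 6, 11, 12), so p = 4/36 ≈ 0.111111.
d = −(3/4) ln(1 − 4p/3) = −0.75 ln(1 − 0.148148) = −0.75 ln(0.851852)
  = −0.75 × (-0.160342) = 0.120257 substitutions/site.

0.12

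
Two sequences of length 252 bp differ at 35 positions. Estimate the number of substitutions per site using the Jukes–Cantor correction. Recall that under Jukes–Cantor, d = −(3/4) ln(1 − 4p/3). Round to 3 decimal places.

p = 35/252 ≈ 0.138889.
d = −(3/4) ln(1 − 4p/3) = −0.75 ln(1 − 0.185185) = −0.75 ln(0.814815)
  = −0.75 × (-0.204794) = 0.153596 substitutions/site.

0.154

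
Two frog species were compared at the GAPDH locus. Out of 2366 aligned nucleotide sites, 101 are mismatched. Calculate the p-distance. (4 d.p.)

0.0427

p = 101/2366 = 0.042688… ≈ 0.0427 (to 4 d.p.).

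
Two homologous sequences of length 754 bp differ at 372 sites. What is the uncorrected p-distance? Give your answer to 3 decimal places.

0.493

p = 372/754 = 0.493368… ≈ 0.493 (to 3 d.p.).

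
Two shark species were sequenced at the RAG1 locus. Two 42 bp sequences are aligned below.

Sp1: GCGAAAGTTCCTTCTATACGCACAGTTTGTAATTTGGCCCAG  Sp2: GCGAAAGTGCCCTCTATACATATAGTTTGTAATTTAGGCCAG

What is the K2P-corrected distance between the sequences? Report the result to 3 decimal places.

Of 42 sites, 5 differences are transitions and 2 are transversions, so P = 5/42 ≈ 0.119048 and Q = 2/42 ≈ 0.047619.
Under the Kimura two-parameter model, d = −½ ln(1 − 2P − Q) − ¼ ln(1 − 2Q).
1 − 2P − Q = 0.714285, giving −½ ln(0.714285) = 0.168237.
1 − 2Q = 0.904762, giving −¼ ln(0.904762) = 0.025021.
d = 0.168237 + 0.025021 = 0.193258.

0.193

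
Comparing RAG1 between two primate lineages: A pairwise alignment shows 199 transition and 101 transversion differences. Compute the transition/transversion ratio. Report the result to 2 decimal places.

R = 199/101 = 1.970297… ≈ 1.97 (to 2 d.p.).

1.97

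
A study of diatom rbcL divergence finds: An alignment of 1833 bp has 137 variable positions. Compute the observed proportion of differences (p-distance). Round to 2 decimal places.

p = 137/1833 = 0.074740… ≈ 0.07 (to 2 d.p.).

0.07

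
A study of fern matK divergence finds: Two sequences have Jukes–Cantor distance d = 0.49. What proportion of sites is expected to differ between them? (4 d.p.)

p = (3/4)(1 − e^(−4d/3)) = 0.75 × (1 − e^(-0.653333)) = 0.75 × (1 − 0.520309) = 0.359768.

0.3598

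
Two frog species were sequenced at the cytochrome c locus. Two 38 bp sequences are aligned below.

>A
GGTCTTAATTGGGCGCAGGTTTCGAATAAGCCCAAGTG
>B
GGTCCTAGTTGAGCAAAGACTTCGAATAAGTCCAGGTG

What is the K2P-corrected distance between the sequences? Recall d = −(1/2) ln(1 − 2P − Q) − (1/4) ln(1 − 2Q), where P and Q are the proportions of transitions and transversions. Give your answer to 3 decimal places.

0.310

Of 38 sites, 8 differences are transitions and 1 are transversions, so P = 8/38 ≈ 0.210526 and Q = 1/38 ≈ 0.026316.
Under the Kimura two-parameter model, d = −½ ln(1 − 2P − Q) − ¼ ln(1 − 2Q).
1 − 2P − Q = 0.552632, giving −½ ln(0.552632) = 0.296531.
1 − 2Q = 0.947368, giving −¼ ln(0.947368) = 0.013517.
d = 0.296531 + 0.013517 = 0.310048.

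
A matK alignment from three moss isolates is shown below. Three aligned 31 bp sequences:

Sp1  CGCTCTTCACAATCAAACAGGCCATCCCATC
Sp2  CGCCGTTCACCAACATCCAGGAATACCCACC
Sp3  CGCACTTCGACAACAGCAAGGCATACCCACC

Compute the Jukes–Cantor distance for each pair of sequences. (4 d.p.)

Sp1–Sp2: 11/31 sites differ → p ≈ 0.354839, d = −0.75 ln(1 − 0.473119) = 0.480585 ≈ 0.4806.
Sp1–Sp3: 12/31 sites differ → p ≈ 0.387097, d = −0.75 ln(1 − 0.516129) = 0.544453 ≈ 0.5445.
Sp2–Sp3: 7/31 sites differ → p ≈ 0.225806, d = −0.75 ln(1 − 0.301075) = 0.268659 ≈ 0.2687.

d(Sp1,Sp2) = 0.4806, d(Sp1,Sp3) = 0.5445, d(Sp2,Sp3) = 0.2687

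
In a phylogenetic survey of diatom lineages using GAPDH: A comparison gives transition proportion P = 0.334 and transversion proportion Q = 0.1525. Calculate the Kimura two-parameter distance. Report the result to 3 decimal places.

Under the Kimura two-parameter model, d = −½ ln(1 − 2P − Q) − ¼ ln(1 − 2Q).
1 − 2P − Q = 0.1795, giving −½ ln(0.1795) = 0.858790.
1 − 2Q = 0.695, giving −¼ ln(0.695) = 0.090961.
d = 0.858790 + 0.090961 = 0.949751.

0.950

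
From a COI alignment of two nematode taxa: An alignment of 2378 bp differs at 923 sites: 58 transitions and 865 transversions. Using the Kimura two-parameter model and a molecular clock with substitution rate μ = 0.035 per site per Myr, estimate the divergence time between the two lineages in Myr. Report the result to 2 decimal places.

8.44

P = 58/2378 ≈ 0.02439 and Q = 865/2378 ≈ 0.363751.
Under the Kimura two-parameter model, d = −½ ln(1 − 2P − Q) − ¼ ln(1 − 2Q).
1 − 2P − Q = 0.587469, giving −½ ln(0.587469) = 0.265966.
1 − 2Q = 0.272498, giving −¼ ln(0.272498) = 0.325031.
d = 0.265966 + 0.325031 = 0.590997.
Under a molecular clock d = 2μt, so t = d/(2μ) = 0.590997 / (2 × 0.035) = 8.44 Myr.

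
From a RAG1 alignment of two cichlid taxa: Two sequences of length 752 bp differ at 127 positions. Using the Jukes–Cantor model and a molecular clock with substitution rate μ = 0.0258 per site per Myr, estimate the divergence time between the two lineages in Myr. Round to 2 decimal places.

p = 127/752 ≈ 0.168883.
d = −(3/4) ln(1 − 4p/3) = −0.75 ln(1 − 0.225177) = −0.75 ln(0.774823)
  = −0.75 × (-0.255121) = 0.191341 substitutions/site.
Under a molecular clock d = 2μt, so t = d/(2μ) = 0.191341 / (2 × 0.0258) = 3.71 Myr.

3.71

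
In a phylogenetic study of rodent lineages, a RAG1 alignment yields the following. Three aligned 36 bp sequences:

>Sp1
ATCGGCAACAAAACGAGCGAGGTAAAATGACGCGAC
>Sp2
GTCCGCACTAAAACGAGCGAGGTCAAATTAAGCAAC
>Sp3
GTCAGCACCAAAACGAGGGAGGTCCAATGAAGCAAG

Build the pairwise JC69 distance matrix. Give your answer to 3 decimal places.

d(Sp1,Sp2) = 0.264, d(Sp1,Sp3) = 0.304, d(Sp2,Sp3) = 0.188

Sp1–Sp2: 8/36 sites differ → p ≈ 0.222222, d = −0.75 ln(1 − 0.296296) = 0.263548 ≈ 0.264.
Sp1–Sp3: 9/36 sites differ → p = 0.25, d = −0.75 ln(1 − 0.333333) = 0.304098 ≈ 0.304.
Sp2–Sp3: 6/36 sites differ → p ≈ 0.166667, d = −0.75 ln(1 − 0.222223) = 0.188487 ≈ 0.188.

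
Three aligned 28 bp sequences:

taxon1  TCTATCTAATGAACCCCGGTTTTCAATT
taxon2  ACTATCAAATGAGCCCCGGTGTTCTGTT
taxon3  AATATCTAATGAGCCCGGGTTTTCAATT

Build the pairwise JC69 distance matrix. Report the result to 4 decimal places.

d(taxon1,taxon2) = 0.2524, d(taxon1,taxon3) = 0.1585, d(taxon2,taxon3) = 0.2524

taxon1–taxon2: 6/28 sites differ → p ≈ 0.214286, d = −0.75 ln(1 − 0.285715) = 0.252355 ≈ 0.2524.
taxon1–taxon3: 4/28 sites differ → p ≈ 0.142857, d = −0.75 ln(1 − 0.190476) = 0.158482 ≈ 0.1585.
taxon2–taxon3: 6/28 sites differ → p ≈ 0.214286, d = −0.75 ln(1 − 0.285715) = 0.252355 ≈ 0.2524.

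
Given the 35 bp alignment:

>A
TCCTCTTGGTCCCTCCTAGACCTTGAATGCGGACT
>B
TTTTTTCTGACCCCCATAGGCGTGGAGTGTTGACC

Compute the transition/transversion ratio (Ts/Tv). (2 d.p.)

1.50

Transitions are A↔G and C↔T; transversions are all other mismatches.
Transitions: 9. Transversions: 6.
R = 9/6 = 1.50.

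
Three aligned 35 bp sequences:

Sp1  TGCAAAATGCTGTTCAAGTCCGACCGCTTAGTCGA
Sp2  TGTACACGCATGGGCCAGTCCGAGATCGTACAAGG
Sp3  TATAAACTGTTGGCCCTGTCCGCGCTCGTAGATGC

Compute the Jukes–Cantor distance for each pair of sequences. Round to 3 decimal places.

d(Sp1,Sp2) = 0.782, d(Sp1,Sp3) = 0.635, d(Sp2,Sp3) = 0.458

Sp1–Sp2: 17/35 sites differ → p ≈ 0.485714, d = −0.75 ln(1 − 0.647619) = 0.782282 ≈ 0.782.
Sp1–Sp3: 15/35 sites differ → p ≈ 0.428571, d = −0.75 ln(1 − 0.571428) = 0.635472 ≈ 0.635.
Sp2–Sp3: 12/35 sites differ → p ≈ 0.342857, d = −0.75 ln(1 − 0.457143) = 0.458182 ≈ 0.458.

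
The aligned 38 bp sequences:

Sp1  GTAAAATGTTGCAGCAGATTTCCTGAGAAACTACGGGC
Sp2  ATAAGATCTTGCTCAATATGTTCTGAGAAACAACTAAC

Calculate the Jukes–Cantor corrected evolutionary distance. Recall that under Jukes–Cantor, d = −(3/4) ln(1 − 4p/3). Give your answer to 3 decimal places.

0.457

The sequences differ at 13 of 38 sites, so p = 13/38 ≈ 0.342105.
d = −(3/4) ln(1 − 4p/3) = −0.75 ln(1 − 0.45614) = −0.75 ln(0.54386)
  = −0.75 × (-0.609063) = 0.456797 substitutions/site.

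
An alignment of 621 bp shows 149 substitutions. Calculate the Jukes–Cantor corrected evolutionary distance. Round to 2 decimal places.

p = 149/621 ≈ 0.239936.
d = −(3/4) ln(1 − 4p/3) = −0.75 ln(1 − 0.319915) = −0.75 ln(0.680085)
  = −0.75 × (-0.385537) = 0.289153 substitutions/site.

0.29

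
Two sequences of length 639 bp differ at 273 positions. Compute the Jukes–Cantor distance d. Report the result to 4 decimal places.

p = 273/639 ≈ 0.42723.
d = −(3/4) ln(1 − 4p/3) = −0.75 ln(1 − 0.56964) = −0.75 ln(0.43036)
  = −0.75 × (-0.843133) = 0.632350 substitutions/site.

0.6324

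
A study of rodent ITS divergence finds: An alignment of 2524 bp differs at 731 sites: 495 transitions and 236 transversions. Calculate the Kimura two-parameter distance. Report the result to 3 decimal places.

P = 495/2524 ≈ 0.196117 and Q = 236/2524 ≈ 0.093502.
Under the Kimura two-parameter model, d = −½ ln(1 − 2P − Q) − ¼ ln(1 − 2Q).
1 − 2P − Q = 0.514264, giving −½ ln(0.514264) = 0.332509.
1 − 2Q = 0.812996, giving −¼ ln(0.812996) = 0.051757.
d = 0.332509 + 0.051757 = 0.384266.

0.384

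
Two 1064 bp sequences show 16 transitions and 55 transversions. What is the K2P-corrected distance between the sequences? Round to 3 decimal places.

P = 16/1064 ≈ 0.015038 and Q = 55/1064 ≈ 0.051692.
Under the Kimura two-parameter model, d = −½ ln(1 − 2P − Q) − ¼ ln(1 − 2Q).
1 − 2P − Q = 0.918232, giving −½ ln(0.918232) = 0.042653.
1 − 2Q = 0.896616, giving −¼ ln(0.896616) = 0.027282.
d = 0.042653 + 0.027282 = 0.069935.

0.070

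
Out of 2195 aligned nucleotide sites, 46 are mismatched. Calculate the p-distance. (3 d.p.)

p = 46/2195 = 0.020956… ≈ 0.021 (to 3 d.p.).

0.021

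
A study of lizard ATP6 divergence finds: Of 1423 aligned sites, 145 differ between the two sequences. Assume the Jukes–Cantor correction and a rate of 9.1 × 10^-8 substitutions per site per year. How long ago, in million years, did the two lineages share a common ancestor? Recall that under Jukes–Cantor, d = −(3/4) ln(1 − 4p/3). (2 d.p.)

0.60

p = 145/1423 ≈ 0.101897.
d = −(3/4) ln(1 − 4p/3) = −0.75 ln(1 − 0.135863) = −0.75 ln(0.864137)
  = −0.75 × (-0.146024) = 0.109518 substitutions/site.
Under a molecular clock d = 2μt, so t = d/(2μ) = 0.109518 / (2 × 9.1 × 10^-8) = 0.60 million years.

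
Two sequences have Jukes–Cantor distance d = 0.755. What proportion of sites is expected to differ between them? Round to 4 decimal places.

p = (3/4)(1 − e^(−4d/3)) = 0.75 × (1 − e^(-1.006667)) = 0.75 × (1 − 0.365435) = 0.475924.

0.4759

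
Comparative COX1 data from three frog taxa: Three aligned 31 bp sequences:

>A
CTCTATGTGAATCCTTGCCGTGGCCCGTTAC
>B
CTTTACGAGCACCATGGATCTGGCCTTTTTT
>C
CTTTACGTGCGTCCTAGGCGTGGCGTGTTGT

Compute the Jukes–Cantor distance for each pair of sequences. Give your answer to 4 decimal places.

A–B: 14/31 sites differ → p ≈ 0.451613, d = −0.75 ln(1 − 0.602151) = 0.691262 ≈ 0.6913.
A–C: 10/31 sites differ → p ≈ 0.322581, d = −0.75 ln(1 − 0.430108) = 0.421731 ≈ 0.4217.
B–C: 11/31 sites differ → p ≈ 0.354839, d = −0.75 ln(1 − 0.473119) = 0.480585 ≈ 0.4806.

d(A,B) = 0.6913, d(A,C) = 0.4217, d(B,C) = 0.4806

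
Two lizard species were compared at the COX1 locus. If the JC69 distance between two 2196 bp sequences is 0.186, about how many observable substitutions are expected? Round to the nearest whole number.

362

Invert JC69: p = (3/4)(1 − e^(−4d/3)) = 0.75 × (1 − e^(-0.248)) = 0.75 × (1 − 0.780360) = 0.164730.
Expected differing sites = pL ≈ 0.164730 × 2196 = 361.74708 ≈ 362.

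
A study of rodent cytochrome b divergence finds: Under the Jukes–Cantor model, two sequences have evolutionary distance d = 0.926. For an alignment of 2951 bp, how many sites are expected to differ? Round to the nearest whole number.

Invert JC69: p = (3/4)(1 − e^(−4d/3)) = 0.75 × (1 − e^(-1.234667)) = 0.75 × (1 − 0.290932) = 0.531801.
Expected differing sites = pL ≈ 0.531801 × 2951 = 1569.344751 ≈ 1569.

1569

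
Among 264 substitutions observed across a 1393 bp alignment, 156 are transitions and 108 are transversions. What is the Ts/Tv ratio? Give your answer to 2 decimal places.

1.44

R = 156/108 = 1.444444… ≈ 1.44 (to 2 d.p.).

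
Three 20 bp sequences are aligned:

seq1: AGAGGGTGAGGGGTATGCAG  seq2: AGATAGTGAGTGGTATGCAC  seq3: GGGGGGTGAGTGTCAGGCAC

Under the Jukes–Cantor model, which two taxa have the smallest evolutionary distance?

seq1–seq2: 4/20 differ, p = 0.200, d = 0.233.
seq1–seq3: 7/20 differ, p = 0.350, d = 0.471.
seq2–seq3: 7/20 differ, p = 0.350, d = 0.471.
The smallest distance is between seq1 and seq2.

seq1 and seq2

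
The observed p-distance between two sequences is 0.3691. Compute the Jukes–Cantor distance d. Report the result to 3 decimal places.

d = −(3/4) ln(1 − 4p/3) = −0.75 ln(1 − 0.492133) = −0.75 ln(0.507867)
  = −0.75 × (-0.677536) = 0.508152 substitutions/site.

0.508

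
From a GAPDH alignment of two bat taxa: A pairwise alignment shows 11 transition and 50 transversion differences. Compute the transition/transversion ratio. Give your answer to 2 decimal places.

0.22

R = 11/50 = 0.22.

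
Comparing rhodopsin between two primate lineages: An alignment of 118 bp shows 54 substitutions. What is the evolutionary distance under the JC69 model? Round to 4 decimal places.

p = 54/118 ≈ 0.457627.
d = −(3/4) ln(1 − 4p/3) = −0.75 ln(1 − 0.610169) = −0.75 ln(0.389831)
  = −0.75 × (-0.942042) = 0.706532 substitutions/site.

0.7065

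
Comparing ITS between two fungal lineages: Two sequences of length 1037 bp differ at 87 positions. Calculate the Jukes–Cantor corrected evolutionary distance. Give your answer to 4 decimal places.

p = 87/1037 ≈ 0.083896.
d = −(3/4) ln(1 − 4p/3) = −0.75 ln(1 − 0.111861) = −0.75 ln(0.888139)
  = −0.75 × (-0.118627) = 0.088970 substitutions/site.

0.0890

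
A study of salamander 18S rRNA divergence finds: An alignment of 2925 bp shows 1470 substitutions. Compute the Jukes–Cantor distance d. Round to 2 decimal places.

0.83

p = 1470/2925 ≈ 0.502564.
d = −(3/4) ln(1 − 4p/3) = −0.75 ln(1 − 0.670085) = −0.75 ln(0.329915)
  = −0.75 × (-1.108920) = 0.831690 substitutions/site.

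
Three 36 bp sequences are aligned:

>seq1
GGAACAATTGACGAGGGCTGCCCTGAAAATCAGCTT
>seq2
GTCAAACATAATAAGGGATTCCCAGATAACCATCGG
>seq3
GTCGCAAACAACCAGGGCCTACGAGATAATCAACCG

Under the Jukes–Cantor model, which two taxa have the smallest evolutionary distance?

seq1–seq2: 16/36 differ, p = 0.444, d = 0.673.
seq1–seq3: 16/36 differ, p = 0.444, d = 0.673.
seq2–seq3: 13/36 differ, p = 0.361, d = 0.493.
The smallest distance is between seq2 and seq3.

seq2 and seq3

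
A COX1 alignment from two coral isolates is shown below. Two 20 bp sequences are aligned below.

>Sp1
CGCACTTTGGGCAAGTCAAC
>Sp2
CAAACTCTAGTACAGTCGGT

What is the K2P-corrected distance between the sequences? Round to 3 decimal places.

Of 20 sites, 6 differences are transitions and 4 are transversions, so P = 6/20 = 0.3 and Q = 4/20 = 0.2.
Under the Kimura two-parameter model, d = −½ ln(1 − 2P − Q) − ¼ ln(1 − 2Q).
1 − 2P − Q = 0.2, giving −½ ln(0.2) = 0.804719.
1 − 2Q = 0.6, giving −¼ ln(0.6) = 0.127706.
d = 0.804719 + 0.127706 = 0.932425.

0.932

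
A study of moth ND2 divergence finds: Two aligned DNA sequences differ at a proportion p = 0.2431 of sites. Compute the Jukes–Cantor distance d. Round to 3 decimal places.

0.294

d = −(3/4) ln(1 − 4p/3) = −0.75 ln(1 − 0.324133) = −0.75 ln(0.675867)
  = −0.75 × (-0.391759) = 0.293819 substitutions/site.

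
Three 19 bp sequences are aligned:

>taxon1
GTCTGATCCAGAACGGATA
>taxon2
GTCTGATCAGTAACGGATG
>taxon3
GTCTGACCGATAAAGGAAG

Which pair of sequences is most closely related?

taxon1–taxon2: 4/19 differ, p = 0.211, d = 0.247.
taxon1–taxon3: 6/19 differ, p = 0.316, d = 0.410.
taxon2–taxon3: 5/19 differ, p = 0.263, d = 0.324.
The smallest distance is between taxon1 and taxon2.

taxon1 and taxon2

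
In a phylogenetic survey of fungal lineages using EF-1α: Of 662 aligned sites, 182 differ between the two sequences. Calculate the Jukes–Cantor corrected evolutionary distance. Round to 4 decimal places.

p = 182/662 ≈ 0.274924.
d = −(3/4) ln(1 − 4p/3) = −0.75 ln(1 − 0.366565) = −0.75 ln(0.633435)
  = −0.75 × (-0.456598) = 0.342449 substitutions/site.

0.3424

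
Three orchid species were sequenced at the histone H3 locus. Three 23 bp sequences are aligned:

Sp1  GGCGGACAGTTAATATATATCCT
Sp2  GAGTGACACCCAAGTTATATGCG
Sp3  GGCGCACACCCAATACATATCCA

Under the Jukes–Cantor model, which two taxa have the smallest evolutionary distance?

Sp1 and Sp3

Sp1–Sp2: 10/23 differ, p = 0.435, d = 0.650.
Sp1–Sp3: 6/23 differ, p = 0.261, d = 0.321.
Sp2–Sp3: 9/23 differ, p = 0.391, d = 0.553.
The smallest distance is between Sp1 and Sp3.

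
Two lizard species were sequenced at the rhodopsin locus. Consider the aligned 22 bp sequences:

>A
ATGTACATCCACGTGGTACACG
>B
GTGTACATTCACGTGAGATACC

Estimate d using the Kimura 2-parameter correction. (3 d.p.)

0.353

Of 22 sites, 4 differences are transitions and 2 are transversions, so P = 4/22 ≈ 0.181818 and Q = 2/22 ≈ 0.090909.
Under the Kimura two-parameter model, d = −½ ln(1 − 2P − Q) − ¼ ln(1 − 2Q).
1 − 2P − Q = 0.545455, giving −½ ln(0.545455) = 0.303067.
1 − 2Q = 0.818182, giving −¼ ln(0.818182) = 0.050168.
d = 0.303067 + 0.050168 = 0.353235.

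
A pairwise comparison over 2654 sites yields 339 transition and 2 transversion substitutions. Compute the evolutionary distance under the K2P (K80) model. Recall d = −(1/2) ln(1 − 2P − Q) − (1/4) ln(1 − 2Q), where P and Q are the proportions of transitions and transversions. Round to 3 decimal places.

0.148

P = 339/2654 ≈ 0.127732 and Q = 2/2654 ≈ 0.000754.
Under the Kimura two-parameter model, d = −½ ln(1 − 2P − Q) − ¼ ln(1 − 2Q).
1 − 2P − Q = 0.743782, giving −½ ln(0.743782) = 0.148004.
1 − 2Q = 0.998492, giving −¼ ln(0.998492) = 0.000377.
d = 0.148004 + 0.000377 = 0.148381.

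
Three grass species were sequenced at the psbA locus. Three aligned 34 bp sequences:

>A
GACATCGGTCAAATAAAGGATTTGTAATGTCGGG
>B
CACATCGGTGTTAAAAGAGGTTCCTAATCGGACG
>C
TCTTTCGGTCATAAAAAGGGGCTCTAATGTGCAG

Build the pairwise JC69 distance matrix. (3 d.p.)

A–B: 15/34 sites differ → p ≈ 0.441176, d = −0.75 ln(1 − 0.588235) = 0.665477 ≈ 0.665.
A–C: 13/34 sites differ → p ≈ 0.382353, d = −0.75 ln(1 − 0.509804) = 0.534712 ≈ 0.535.
B–C: 15/34 sites differ → p ≈ 0.441176, d = −0.75 ln(1 − 0.588235) = 0.665477 ≈ 0.665.

d(A,B) = 0.665, d(A,C) = 0.535, d(B,C) = 0.665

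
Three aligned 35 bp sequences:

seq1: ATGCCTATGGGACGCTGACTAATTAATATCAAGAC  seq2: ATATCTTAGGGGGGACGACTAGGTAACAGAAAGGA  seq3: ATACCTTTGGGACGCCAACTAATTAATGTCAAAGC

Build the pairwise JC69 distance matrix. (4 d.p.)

seq1–seq2: 15/35 sites differ → p ≈ 0.428571, d = −0.75 ln(1 − 0.571428) = 0.635472 ≈ 0.6355.
seq1–seq3: 7/35 sites differ → p = 0.2, d = −0.75 ln(1 − 0.266667) = 0.232617 ≈ 0.2326.
seq2–seq3: 14/35 sites differ → p = 0.4, d = −0.75 ln(1 − 0.533333) = 0.571605 ≈ 0.5716.

d(seq1,seq2) = 0.6355, d(seq1,seq3) = 0.2326, d(seq2,seq3) = 0.5716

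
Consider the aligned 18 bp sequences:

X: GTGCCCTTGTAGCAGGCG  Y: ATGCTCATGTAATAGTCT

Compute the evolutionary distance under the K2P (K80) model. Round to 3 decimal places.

0.574

Of 18 sites, 4 differences are transitions and 3 are transversions, so P = 4/18 ≈ 0.222222 and Q = 3/18 ≈ 0.166667.
Under the Kimura two-parameter model, d = −½ ln(1 − 2P − Q) − ¼ ln(1 − 2Q).
1 − 2P − Q = 0.388889, giving −½ ln(0.388889) = 0.472231.
1 − 2Q = 0.666666, giving −¼ ln(0.666666) = 0.101367.
d = 0.472231 + 0.101367 = 0.573598.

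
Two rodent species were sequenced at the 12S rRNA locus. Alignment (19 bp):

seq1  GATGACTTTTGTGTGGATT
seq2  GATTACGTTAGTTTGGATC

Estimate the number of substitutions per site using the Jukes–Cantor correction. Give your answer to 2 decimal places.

0.32

The sequences differ at 5 of 19 sites (4, 7, 10, 13, 19), so p = 5/19 ≈ 0.263158.
d = −(3/4) ln(1 − 4p/3) = −0.75 ln(1 − 0.350877) = −0.75 ln(0.649123)
  = −0.75 × (-0.432133) = 0.324100 substitutions/site.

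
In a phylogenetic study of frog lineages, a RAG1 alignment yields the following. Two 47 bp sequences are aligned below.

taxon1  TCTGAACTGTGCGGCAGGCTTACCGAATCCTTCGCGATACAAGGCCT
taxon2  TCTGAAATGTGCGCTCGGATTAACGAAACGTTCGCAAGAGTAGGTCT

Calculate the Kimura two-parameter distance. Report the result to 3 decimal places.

Of 47 sites, 3 differences are transitions and 10 are transversions, so P = 3/47 ≈ 0.06383 and Q = 10/47 ≈ 0.212766.
Under the Kimura two-parameter model, d = −½ ln(1 − 2P − Q) − ¼ ln(1 − 2Q).
1 − 2P − Q = 0.659574, giving −½ ln(0.659574) = 0.208081.
1 − 2Q = 0.574468, giving −¼ ln(0.574468) = 0.138578.
d = 0.208081 + 0.138578 = 0.346659.

0.347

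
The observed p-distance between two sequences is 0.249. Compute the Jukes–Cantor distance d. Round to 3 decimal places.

d = −(3/4) ln(1 − 4p/3) = −0.75 ln(1 − 0.332) = −0.75 ln(0.668)
  = −0.75 × (-0.403467) = 0.302600 substitutions/site.

0.303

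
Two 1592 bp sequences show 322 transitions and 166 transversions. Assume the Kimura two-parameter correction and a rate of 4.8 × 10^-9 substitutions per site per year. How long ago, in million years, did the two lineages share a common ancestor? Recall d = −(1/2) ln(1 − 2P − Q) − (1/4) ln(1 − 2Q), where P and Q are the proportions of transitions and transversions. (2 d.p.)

43.12

P = 322/1592 ≈ 0.202261 and Q = 166/1592 ≈ 0.104271.
Under the Kimura two-parameter model, d = −½ ln(1 − 2P − Q) − ¼ ln(1 − 2Q).
1 − 2P − Q = 0.491207, giving −½ ln(0.491207) = 0.355445.
1 − 2Q = 0.791458, giving −¼ ln(0.791458) = 0.058470.
d = 0.355445 + 0.058470 = 0.413915.
Under a molecular clock d = 2μt, so t = d/(2μ) = 0.413915 / (2 × 4.8 × 10^-9) = 43.12 million years.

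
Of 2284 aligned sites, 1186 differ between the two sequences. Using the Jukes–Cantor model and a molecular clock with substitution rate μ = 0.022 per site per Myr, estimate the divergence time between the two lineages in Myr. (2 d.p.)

p = 1186/2284 ≈ 0.519264.
d = −(3/4) ln(1 − 4p/3) = −0.75 ln(1 − 0.692352) = −0.75 ln(0.307648)
  = −0.75 × (-1.178799) = 0.884099 substitutions/site.
Under a molecular clock d = 2μt, so t = d/(2μ) = 0.884099 / (2 × 0.022) = 20.09 Myr.

20.09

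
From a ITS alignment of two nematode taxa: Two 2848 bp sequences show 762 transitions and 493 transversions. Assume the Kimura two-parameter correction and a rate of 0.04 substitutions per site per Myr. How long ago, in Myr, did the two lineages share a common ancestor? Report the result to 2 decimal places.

P = 762/2848 ≈ 0.267556 and Q = 493/2848 ≈ 0.173104.
Under the Kimura two-parameter model, d = −½ ln(1 − 2P − Q) − ¼ ln(1 − 2Q).
1 − 2P − Q = 0.291784, giving −½ ln(0.291784) = 0.615871.
1 − 2Q = 0.653792, giving −¼ ln(0.653792) = 0.106242.
d = 0.615871 + 0.106242 = 0.722113.
Under a molecular clock d = 2μt, so t = d/(2μ) = 0.722113 / (2 × 0.04) = 9.03 Myr.

9.03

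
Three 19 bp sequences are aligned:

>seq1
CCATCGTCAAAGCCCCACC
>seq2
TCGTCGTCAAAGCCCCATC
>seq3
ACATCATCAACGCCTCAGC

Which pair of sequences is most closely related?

seq1–seq2: 3/19 differ, p = 0.158, d = 0.177.
seq1–seq3: 5/19 differ, p = 0.263, d = 0.324.
seq2–seq3: 6/19 differ, p = 0.316, d = 0.410.
The smallest distance is between seq1 and seq2.

seq1 and seq2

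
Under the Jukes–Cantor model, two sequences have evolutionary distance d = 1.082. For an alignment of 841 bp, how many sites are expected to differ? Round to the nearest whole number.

482

Invert JC69: p = (3/4)(1 − e^(−4d/3)) = 0.75 × (1 − e^(-1.442667)) = 0.75 × (1 − 0.236297) = 0.572777.
Expected differing sites = pL ≈ 0.572777 × 841 = 481.705457 ≈ 482.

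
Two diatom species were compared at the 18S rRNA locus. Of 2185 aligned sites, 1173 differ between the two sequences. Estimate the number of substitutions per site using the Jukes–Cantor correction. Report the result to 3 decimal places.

0.944

p = 1173/2185 ≈ 0.536842.
d = −(3/4) ln(1 − 4p/3) = −0.75 ln(1 − 0.715789) = −0.75 ln(0.284211)
  = −0.75 × (-1.258038) = 0.943529 substitutions/site.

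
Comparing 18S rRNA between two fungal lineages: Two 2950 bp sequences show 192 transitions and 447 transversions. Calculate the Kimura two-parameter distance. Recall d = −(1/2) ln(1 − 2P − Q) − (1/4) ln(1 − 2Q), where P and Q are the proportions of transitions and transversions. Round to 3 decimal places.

0.256

P = 192/2950 ≈ 0.065085 and Q = 447/2950 ≈ 0.151525.
Under the Kimura two-parameter model, d = −½ ln(1 − 2P − Q) − ¼ ln(1 − 2Q).
1 − 2P − Q = 0.718305, giving −½ ln(0.718305) = 0.165431.
1 − 2Q = 0.69695, giving −¼ ln(0.69695) = 0.090260.
d = 0.165431 + 0.090260 = 0.255691.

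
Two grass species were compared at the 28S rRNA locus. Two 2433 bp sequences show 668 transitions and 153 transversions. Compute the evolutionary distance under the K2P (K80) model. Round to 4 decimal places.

0.5070

P = 668/2433 ≈ 0.274558 and Q = 153/2433 ≈ 0.062885.
Under the Kimura two-parameter model, d = −½ ln(1 − 2P − Q) − ¼ ln(1 − 2Q).
1 − 2P − Q = 0.387999, giving −½ ln(0.387999) = 0.473376.
1 − 2Q = 0.87423, giving −¼ ln(0.87423) = 0.033603.
d = 0.473376 + 0.033603 = 0.506979.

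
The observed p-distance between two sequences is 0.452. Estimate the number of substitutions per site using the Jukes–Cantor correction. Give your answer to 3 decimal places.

d = −(3/4) ln(1 − 4p/3) = −0.75 ln(1 − 0.602667) = −0.75 ln(0.397333)
  = −0.75 × (-0.922981) = 0.692236 substitutions/site.

0.692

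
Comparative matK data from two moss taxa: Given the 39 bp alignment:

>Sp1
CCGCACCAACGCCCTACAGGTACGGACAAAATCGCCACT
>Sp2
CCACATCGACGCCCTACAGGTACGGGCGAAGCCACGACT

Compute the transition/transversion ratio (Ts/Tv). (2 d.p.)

8.00

Transitions are A↔G and C↔T; transversions are all other mismatches.
Transitions: 8. Transversions: 1.
R = 8/1 = 8.00.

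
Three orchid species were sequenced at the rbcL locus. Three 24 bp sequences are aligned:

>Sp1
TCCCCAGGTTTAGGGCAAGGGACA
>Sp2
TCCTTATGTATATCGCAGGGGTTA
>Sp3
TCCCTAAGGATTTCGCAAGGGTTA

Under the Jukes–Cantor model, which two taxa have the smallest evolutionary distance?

Sp2 and Sp3

Sp1–Sp2: 9/24 differ, p = 0.375, d = 0.520.
Sp1–Sp3: 9/24 differ, p = 0.375, d = 0.520.
Sp2–Sp3: 5/24 differ, p = 0.208, d = 0.244.
The smallest distance is between Sp2 and Sp3.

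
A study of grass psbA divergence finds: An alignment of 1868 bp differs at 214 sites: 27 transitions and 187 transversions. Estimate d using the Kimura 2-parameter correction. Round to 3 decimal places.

0.125

P = 27/1868 ≈ 0.014454 and Q = 187/1868 ≈ 0.100107.
Under the Kimura two-parameter model, d = −½ ln(1 − 2P − Q) − ¼ ln(1 − 2Q).
1 − 2P − Q = 0.870985, giving −½ ln(0.870985) = 0.069065.
1 − 2Q = 0.799786, giving −¼ ln(0.799786) = 0.055853.
d = 0.069065 + 0.055853 = 0.124918.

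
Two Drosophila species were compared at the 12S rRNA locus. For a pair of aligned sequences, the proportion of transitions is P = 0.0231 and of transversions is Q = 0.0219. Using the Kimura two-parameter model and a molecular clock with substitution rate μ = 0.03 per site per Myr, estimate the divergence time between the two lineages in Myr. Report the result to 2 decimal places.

0.77

Under the Kimura two-parameter model, d = −½ ln(1 − 2P − Q) − ¼ ln(1 − 2Q).
1 − 2P − Q = 0.9319, giving −½ ln(0.9319) = 0.035265.
1 − 2Q = 0.9562, giving −¼ ln(0.9562) = 0.011197.
d = 0.035265 + 0.011197 = 0.046462.
Under a molecular clock d = 2μt, so t = d/(2μ) = 0.046462 / (2 × 0.03) = 0.77 Myr.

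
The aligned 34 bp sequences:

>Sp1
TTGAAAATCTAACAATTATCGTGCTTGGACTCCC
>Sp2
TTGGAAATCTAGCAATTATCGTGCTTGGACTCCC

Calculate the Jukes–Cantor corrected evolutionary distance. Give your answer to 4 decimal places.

0.0613

The sequences differ at 2 of 34 sites (4, 12), so p = 2/34 ≈ 0.058824.
d = −(3/4) ln(1 − 4p/3) = −0.75 ln(1 − 0.078432) = −0.75 ln(0.921568)
  = −0.75 × (-0.081679) = 0.061259 substitutions/site.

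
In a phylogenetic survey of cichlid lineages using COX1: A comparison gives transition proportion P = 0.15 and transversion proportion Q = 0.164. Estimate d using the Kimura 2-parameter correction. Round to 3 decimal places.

Under the Kimura two-parameter model, d = −½ ln(1 − 2P − Q) − ¼ ln(1 − 2Q).
1 − 2P − Q = 0.536, giving −½ ln(0.536) = 0.311811.
1 − 2Q = 0.672, giving −¼ ln(0.672) = 0.099374.
d = 0.311811 + 0.099374 = 0.411185.

0.411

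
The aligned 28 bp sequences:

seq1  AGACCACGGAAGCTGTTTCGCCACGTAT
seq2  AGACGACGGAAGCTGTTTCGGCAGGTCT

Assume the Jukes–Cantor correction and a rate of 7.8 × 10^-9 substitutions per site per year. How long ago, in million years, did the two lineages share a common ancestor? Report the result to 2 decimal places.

The sequences differ at 4 of 28 sites (5, 21, 24, 27), so p = 4/28 ≈ 0.142857.
d = −(3/4) ln(1 − 4p/3) = −0.75 ln(1 − 0.190476) = −0.75 ln(0.809524)
  = −0.75 × (-0.211309) = 0.158482 substitutions/site.
Under a molecular clock d = 2μt, so t = d/(2μ) = 0.158482 / (2 × 7.8 × 10^-9) = 10.16 million years.

10.16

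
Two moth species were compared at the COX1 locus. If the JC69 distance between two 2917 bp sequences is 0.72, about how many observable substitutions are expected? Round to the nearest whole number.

Invert JC69: p = (3/4)(1 − e^(−4d/3)) = 0.75 × (1 − e^(-0.96)) = 0.75 × (1 − 0.382893) = 0.462830.
Expected differing sites = pL ≈ 0.462830 × 2917 = 1350.07511 ≈ 1350.

1350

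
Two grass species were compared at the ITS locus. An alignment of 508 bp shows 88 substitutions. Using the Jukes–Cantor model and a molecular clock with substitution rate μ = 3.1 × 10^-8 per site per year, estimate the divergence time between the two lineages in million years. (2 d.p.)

p = 88/508 ≈ 0.173228.
d = −(3/4) ln(1 − 4p/3) = −0.75 ln(1 − 0.230971) = −0.75 ln(0.769029)
  = −0.75 × (-0.262627) = 0.196970 substitutions/site.
Under a molecular clock d = 2μt, so t = d/(2μ) = 0.196970 / (2 × 3.1 × 10^-8) = 3.18 million years.

3.18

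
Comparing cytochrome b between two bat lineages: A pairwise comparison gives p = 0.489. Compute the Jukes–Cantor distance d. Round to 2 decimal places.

d = −(3/4) ln(1 − 4p/3) = −0.75 ln(1 − 0.652) = −0.75 ln(0.348)
  = −0.75 × (-1.055553) = 0.791665 substitutions/site.

0.79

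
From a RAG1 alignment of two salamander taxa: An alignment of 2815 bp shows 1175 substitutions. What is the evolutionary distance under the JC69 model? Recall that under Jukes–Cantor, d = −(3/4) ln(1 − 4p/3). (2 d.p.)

0.61

p = 1175/2815 ≈ 0.417407.
d = −(3/4) ln(1 − 4p/3) = −0.75 ln(1 − 0.556543) = −0.75 ln(0.443457)
  = −0.75 × (-0.813154) = 0.609866 substitutions/site.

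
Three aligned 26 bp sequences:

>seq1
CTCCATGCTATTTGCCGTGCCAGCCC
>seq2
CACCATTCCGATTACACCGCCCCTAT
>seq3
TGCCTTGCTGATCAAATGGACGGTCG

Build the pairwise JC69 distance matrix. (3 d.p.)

d(seq1,seq2) = 0.949, d(seq1,seq3) = 1.100, d(seq2,seq3) = 0.949

seq1–seq2: 14/26 sites differ → p ≈ 0.538462, d = −0.75 ln(1 − 0.717949) = 0.949251 ≈ 0.949.
seq1–seq3: 15/26 sites differ → p ≈ 0.576923, d = −0.75 ln(1 − 0.769231) = 1.099754 ≈ 1.100.
seq2–seq3: 14/26 sites differ → p ≈ 0.538462, d = −0.75 ln(1 − 0.717949) = 0.949251 ≈ 0.949.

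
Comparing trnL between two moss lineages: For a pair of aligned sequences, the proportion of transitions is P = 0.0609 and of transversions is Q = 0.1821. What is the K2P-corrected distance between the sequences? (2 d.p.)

Under the Kimura two-parameter model, d = −½ ln(1 − 2P − Q) − ¼ ln(1 − 2Q).
1 − 2P − Q = 0.6961, giving −½ ln(0.6961) = 0.181131.
1 − 2Q = 0.6358, giving −¼ ln(0.6358) = 0.113218.
d = 0.181131 + 0.113218 = 0.294349.

0.29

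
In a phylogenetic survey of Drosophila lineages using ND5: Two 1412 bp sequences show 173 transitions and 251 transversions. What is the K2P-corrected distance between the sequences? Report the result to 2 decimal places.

0.38

P = 173/1412 ≈ 0.122521 and Q = 251/1412 ≈ 0.177762.
Under the Kimura two-parameter model, d = −½ ln(1 − 2P − Q) − ¼ ln(1 − 2Q).
1 − 2P − Q = 0.577196, giving −½ ln(0.577196) = 0.274787.
1 − 2Q = 0.644476, giving −¼ ln(0.644476) = 0.109829.
d = 0.274787 + 0.109829 = 0.384616.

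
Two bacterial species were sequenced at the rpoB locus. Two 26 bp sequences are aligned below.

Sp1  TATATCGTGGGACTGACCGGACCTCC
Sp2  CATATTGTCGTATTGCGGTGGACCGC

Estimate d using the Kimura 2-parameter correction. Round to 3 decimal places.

0.828

Of 26 sites, 5 differences are transitions and 8 are transversions, so P = 5/26 ≈ 0.192308 and Q = 8/26 ≈ 0.307692.
Under the Kimura two-parameter model, d = −½ ln(1 − 2P − Q) − ¼ ln(1 − 2Q).
1 − 2P − Q = 0.307692, giving −½ ln(0.307692) = 0.589328.
1 − 2Q = 0.384616, giving −¼ ln(0.384616) = 0.238877.
d = 0.589328 + 0.238877 = 0.828205.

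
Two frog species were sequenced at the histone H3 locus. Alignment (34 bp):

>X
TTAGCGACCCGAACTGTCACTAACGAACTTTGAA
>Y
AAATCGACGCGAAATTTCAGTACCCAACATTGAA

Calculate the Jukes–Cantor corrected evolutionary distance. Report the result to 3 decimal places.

The sequences differ at 10 of 34 sites (1, 2, 4, 9, 14, 16, 20, 23, 25, 29), so p = 10/34 ≈ 0.294118.
d = −(3/4) ln(1 − 4p/3) = −0.75 ln(1 − 0.392157) = −0.75 ln(0.607843)
  = −0.75 × (-0.497839) = 0.373379 substitutions/site.

0.373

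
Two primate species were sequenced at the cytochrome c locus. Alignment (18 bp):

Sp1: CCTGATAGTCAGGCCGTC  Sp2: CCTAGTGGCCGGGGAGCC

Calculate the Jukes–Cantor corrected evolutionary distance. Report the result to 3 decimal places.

0.673

The sequences differ at 8 of 18 sites (4, 5, 7, 9, 11, 14, 15, 17), so p = 8/18 ≈ 0.444444.
d = −(3/4) ln(1 − 4p/3) = −0.75 ln(1 − 0.592592) = −0.75 ln(0.407408)
  = −0.75 × (-0.897940) = 0.673455 substitutions/site.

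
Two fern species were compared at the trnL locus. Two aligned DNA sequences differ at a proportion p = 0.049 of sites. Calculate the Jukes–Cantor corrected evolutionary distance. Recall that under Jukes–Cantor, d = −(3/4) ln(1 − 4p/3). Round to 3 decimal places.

d = −(3/4) ln(1 − 4p/3) = −0.75 ln(1 − 0.065333) = −0.75 ln(0.934667)
  = −0.75 × (-0.067565) = 0.050674 substitutions/site.

0.051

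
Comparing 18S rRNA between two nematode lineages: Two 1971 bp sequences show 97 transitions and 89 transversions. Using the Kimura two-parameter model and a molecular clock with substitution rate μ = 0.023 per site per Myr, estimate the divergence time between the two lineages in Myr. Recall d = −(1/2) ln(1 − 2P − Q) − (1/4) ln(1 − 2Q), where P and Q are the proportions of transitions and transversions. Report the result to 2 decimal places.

2.20

P = 97/1971 ≈ 0.049214 and Q = 89/1971 ≈ 0.045155.
Under the Kimura two-parameter model, d = −½ ln(1 − 2P − Q) − ¼ ln(1 − 2Q).
1 − 2P − Q = 0.856417, giving −½ ln(0.856417) = 0.077499.
1 − 2Q = 0.90969, giving −¼ ln(0.90969) = 0.023663.
d = 0.077499 + 0.023663 = 0.101162.
Under a molecular clock d = 2μt, so t = d/(2μ) = 0.101162 / (2 × 0.023) = 2.20 Myr.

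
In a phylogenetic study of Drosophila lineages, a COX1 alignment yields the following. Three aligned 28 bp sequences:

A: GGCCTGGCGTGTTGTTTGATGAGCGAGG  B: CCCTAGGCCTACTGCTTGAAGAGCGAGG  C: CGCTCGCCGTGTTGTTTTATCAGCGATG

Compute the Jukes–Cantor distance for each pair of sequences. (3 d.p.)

A–B: 9/28 sites differ → p ≈ 0.321429, d = −0.75 ln(1 − 0.428572) = 0.419713 ≈ 0.420.
A–C: 7/28 sites differ → p = 0.25, d = −0.75 ln(1 − 0.333333) = 0.304098 ≈ 0.304.
B–C: 11/28 sites differ → p ≈ 0.392857, d = −0.75 ln(1 − 0.523809) = 0.556452 ≈ 0.556.

d(A,B) = 0.420, d(A,C) = 0.304, d(B,C) = 0.556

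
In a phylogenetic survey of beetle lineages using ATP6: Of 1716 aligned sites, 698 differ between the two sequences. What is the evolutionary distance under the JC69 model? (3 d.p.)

p = 698/1716 ≈ 0.40676.
d = −(3/4) ln(1 − 4p/3) = −0.75 ln(1 − 0.542347) = −0.75 ln(0.457653)
  = −0.75 × (-0.781644) = 0.586233 substitutions/site.

0.586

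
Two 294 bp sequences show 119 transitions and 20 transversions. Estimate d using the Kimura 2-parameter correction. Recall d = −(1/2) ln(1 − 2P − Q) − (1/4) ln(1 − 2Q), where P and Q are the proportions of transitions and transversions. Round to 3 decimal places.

P = 119/294 ≈ 0.404762 and Q = 20/294 ≈ 0.068027.
Under the Kimura two-parameter model, d = −½ ln(1 − 2P − Q) − ¼ ln(1 − 2Q).
1 − 2P − Q = 0.122449, giving −½ ln(0.122449) = 1.050030.
1 − 2Q = 0.863946, giving −¼ ln(0.863946) = 0.036561.
d = 1.050030 + 0.036561 = 1.086591.

1.087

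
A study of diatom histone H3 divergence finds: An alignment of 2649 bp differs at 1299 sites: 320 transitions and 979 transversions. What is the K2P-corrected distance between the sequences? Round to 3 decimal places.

0.808

P = 320/2649 ≈ 0.1208 and Q = 979/2649 ≈ 0.369573.
Under the Kimura two-parameter model, d = −½ ln(1 − 2P − Q) − ¼ ln(1 − 2Q).
1 − 2P − Q = 0.388827, giving −½ ln(0.388827) = 0.472310.
1 − 2Q = 0.260854, giving −¼ ln(0.260854) = 0.335949.
d = 0.472310 + 0.335949 = 0.808259.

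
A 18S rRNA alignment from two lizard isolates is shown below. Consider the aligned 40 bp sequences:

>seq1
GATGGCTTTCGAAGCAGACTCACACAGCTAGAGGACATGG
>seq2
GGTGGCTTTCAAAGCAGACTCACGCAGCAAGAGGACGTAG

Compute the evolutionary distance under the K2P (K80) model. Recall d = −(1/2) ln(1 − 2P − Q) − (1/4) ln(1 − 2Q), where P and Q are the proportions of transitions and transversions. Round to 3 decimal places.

Of 40 sites, 5 differences are transitions and 1 are transversions, so P = 5/40 = 0.125 and Q = 1/40 = 0.025.
Under the Kimura two-parameter model, d = −½ ln(1 − 2P − Q) − ¼ ln(1 − 2Q).
1 − 2P − Q = 0.725, giving −½ ln(0.725) = 0.160792.
1 − 2Q = 0.95, giving −¼ ln(0.95) = 0.012823.
d = 0.160792 + 0.012823 = 0.173615.

0.174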